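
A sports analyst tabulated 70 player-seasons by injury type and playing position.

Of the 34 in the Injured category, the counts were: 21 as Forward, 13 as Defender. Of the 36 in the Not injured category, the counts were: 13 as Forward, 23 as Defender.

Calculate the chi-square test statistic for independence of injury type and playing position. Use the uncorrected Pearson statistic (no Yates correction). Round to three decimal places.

4.607

Row totals: 34, 36. Column totals: 34, 36. Grand total N = 70.
Expected counts (row total × column total / N):
  Injured, Forward: 34×34/70 = 16.5143
  Injured, Defender: 34×36/70 = 17.4857
  Not injured, Forward: 36×34/70 = 17.4857
  Not injured, Defender: 36×36/70 = 18.5143
Contributions (O − E)²/E:
  (21 − 16.5143)²/16.5143 = 1.2184
  (13 − 17.4857)²/17.4857 = 1.1507
  (13 − 17.4857)²/17.4857 = 1.1507
  (23 − 18.5143)²/18.5143 = 1.0868
χ² = 1.2184 + 1.1507 + 1.1507 + 1.0868 = 4.607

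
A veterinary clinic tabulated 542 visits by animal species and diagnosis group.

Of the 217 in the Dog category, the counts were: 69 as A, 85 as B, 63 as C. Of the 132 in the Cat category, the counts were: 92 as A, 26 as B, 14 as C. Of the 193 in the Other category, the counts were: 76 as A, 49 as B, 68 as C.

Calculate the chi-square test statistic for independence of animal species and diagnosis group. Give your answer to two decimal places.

59.01

Row totals: 217, 132, 193. Column totals: 237, 160, 145. Grand total N = 542.
Expected counts (row total × column total / N):
  Dog, A: 217×237/542 = 94.8875
  Dog, B: 217×160/542 = 64.0590
  Dog, C: 217×145/542 = 58.0535
  Cat, A: 132×237/542 = 57.7196
  Cat, B: 132×160/542 = 38.9668
  Cat, C: 132×145/542 = 35.3137
  Other, A: 193×237/542 = 84.3930
  Other, B: 193×160/542 = 56.9742
  Other, C: 193×145/542 = 51.6328
Contributions (O − E)²/E:
  (69 − 94.8875)²/94.8875 = 7.0627
  (85 − 64.0590)²/64.0590 = 6.8456
  (63 − 58.0535)²/58.0535 = 0.4215
  (92 − 57.7196)²/57.7196 = 20.3596
  (26 − 38.9668)²/38.9668 = 4.3149
  (14 − 35.3137)²/35.3137 = 12.8640
  (76 − 84.3930)²/84.3930 = 0.8347
  (49 − 56.9742)²/56.9742 = 1.1161
  (68 − 51.6328)²/51.6328 = 5.1883
χ² = 7.0627 + 6.8456 + 0.4215 + 20.3596 + 4.3149 + 12.8640 + 0.8347 + 1.1161 + 5.1883 = 59.01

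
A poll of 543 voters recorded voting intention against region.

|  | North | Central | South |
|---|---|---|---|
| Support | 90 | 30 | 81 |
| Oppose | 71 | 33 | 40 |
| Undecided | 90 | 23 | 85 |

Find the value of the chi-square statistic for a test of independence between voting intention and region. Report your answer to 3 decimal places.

12.816

Row totals: 201, 144, 198. Column totals: 251, 86, 206. Grand total N = 543.
Expected counts (row total × column total / N):
  Support, North: 201×251/543 = 92.9116
  Support, Central: 201×86/543 = 31.8343
  Support, South: 201×206/543 = 76.2541
  Oppose, North: 144×251/543 = 66.5635
  Oppose, Central: 144×86/543 = 22.8066
  Oppose, South: 144×206/543 = 54.6298
  Undecided, North: 198×251/543 = 91.5249
  Undecided, Central: 198×86/543 = 31.3591
  Undecided, South: 198×206/543 = 75.1160
Contributions (O − E)²/E:
  (90 − 92.9116)²/92.9116 = 0.0912
  (30 − 31.8343)²/31.8343 = 0.1057
  (81 − 76.2541)²/76.2541 = 0.2954
  (71 − 66.5635)²/66.5635 = 0.2957
  (33 − 22.8066)²/22.8066 = 4.5559
  (40 − 54.6298)²/54.6298 = 3.9178
  (90 − 91.5249)²/91.5249 = 0.0254
  (23 − 31.3591)²/31.3591 = 2.2282
  (85 − 75.1160)²/75.1160 = 1.3006
χ² = 0.0912 + 0.1057 + 0.2954 + 0.2957 + 4.5559 + 3.9178 + 0.0254 + 2.2282 + 1.3006 = 12.816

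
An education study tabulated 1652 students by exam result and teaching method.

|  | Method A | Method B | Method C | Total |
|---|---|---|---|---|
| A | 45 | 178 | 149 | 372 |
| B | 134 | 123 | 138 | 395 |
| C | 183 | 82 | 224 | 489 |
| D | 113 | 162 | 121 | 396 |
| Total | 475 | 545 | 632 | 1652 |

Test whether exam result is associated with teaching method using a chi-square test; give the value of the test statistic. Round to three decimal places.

Grand total N = 1652.
Expected counts (row total × column total / N):
  A, Method A: 372×475/1652 = 106.9613
  A, Method B: 372×545/1652 = 122.7240
  A, Method C: 372×632/1652 = 142.3148
  B, Method A: 395×475/1652 = 113.5745
  B, Method B: 395×545/1652 = 130.3117
  B, Method C: 395×632/1652 = 151.1138
  C, Method A: 489×475/1652 = 140.6023
  C, Method B: 489×545/1652 = 161.3226
  C, Method C: 489×632/1652 = 187.0751
  D, Method A: 396×475/1652 = 113.8620
  D, Method B: 396×545/1652 = 130.6416
  D, Method C: 396×632/1652 = 151.4964
Contributions (O − E)²/E:
  (45 − 106.9613)²/106.9613 = 35.8934
  (178 − 122.7240)²/122.7240 = 24.8968
  (149 − 142.3148)²/142.3148 = 0.3140
  (134 − 113.5745)²/113.5745 = 3.6734
  (123 − 130.3117)²/130.3117 = 0.4103
  (138 − 151.1138)²/151.1138 = 1.1380
  (183 − 140.6023)²/140.6023 = 12.7847
  (82 − 161.3226)²/161.3226 = 39.0031
  (224 − 187.0751)²/187.0751 = 7.2882
  (113 − 113.8620)²/113.8620 = 0.0065
  (162 − 130.6416)²/130.6416 = 7.5271
  (121 − 151.4964)²/151.4964 = 6.1390
χ² = 35.8934 + 24.8968 + 0.3140 + 3.6734 + 0.4103 + 1.1380 + 12.7847 + 39.0031 + 7.2882 + 0.0065 + 7.5271 + 6.1390 = 139.075

139.075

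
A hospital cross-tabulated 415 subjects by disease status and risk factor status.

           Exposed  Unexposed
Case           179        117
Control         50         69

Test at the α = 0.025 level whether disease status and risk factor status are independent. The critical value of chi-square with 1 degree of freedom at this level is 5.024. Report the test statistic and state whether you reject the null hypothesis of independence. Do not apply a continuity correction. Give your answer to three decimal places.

11.690; reject H₀

Row totals: 296, 119. Column totals: 229, 186. Grand total N = 415.
Expected counts (row total × column total / N):
  Case, Exposed: 296×229/415 = 163.3349
  Case, Unexposed: 296×186/415 = 132.6651
  Control, Exposed: 119×229/415 = 65.6651
  Control, Unexposed: 119×186/415 = 53.3349
Contributions (O − E)²/E:
  (179 − 163.3349)²/163.3349 = 1.5024
  (117 − 132.6651)²/132.6651 = 1.8497
  (50 − 65.6651)²/65.6651 = 3.7371
  (69 − 53.3349)²/53.3349 = 4.6010
χ² = 1.5024 + 1.8497 + 3.7371 + 4.6010 = 11.690
df = (2−1)(2−1) = 1. Since 11.690 > 5.024, reject the null hypothesis of independence at α = 0.025.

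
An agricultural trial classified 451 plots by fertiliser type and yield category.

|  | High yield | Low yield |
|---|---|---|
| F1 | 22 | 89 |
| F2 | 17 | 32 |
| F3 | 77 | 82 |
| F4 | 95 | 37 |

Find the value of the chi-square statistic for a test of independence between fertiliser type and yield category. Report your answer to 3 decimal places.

69.096

Row totals: 111, 49, 159, 132. Column totals: 211, 240. Grand total N = 451.
Expected counts (row total × column total / N):
  F1, High yield: 111×211/451 = 51.9313
  F1, Low yield: 111×240/451 = 59.0687
  F2, High yield: 49×211/451 = 22.9246
  F2, Low yield: 49×240/451 = 26.0754
  F3, High yield: 159×211/451 = 74.3880
  F3, Low yield: 159×240/451 = 84.6120
  F4, High yield: 132×211/451 = 61.7561
  F4, Low yield: 132×240/451 = 70.2439
Contributions (O − E)²/E:
  (22 − 51.9313)²/51.9313 = 17.2513
  (89 − 59.0687)²/59.0687 = 15.1668
  (17 − 22.9246)²/22.9246 = 1.5311
  (32 − 26.0754)²/26.0754 = 1.3461
  (77 − 74.3880)²/74.3880 = 0.0917
  (82 − 84.6120)²/84.6120 = 0.0806
  (95 − 61.7561)²/61.7561 = 17.8955
  (37 − 70.2439)²/70.2439 = 15.7331
χ² = 17.2513 + 15.1668 + 1.5311 + 1.3461 + 0.0917 + 0.0806 + 17.8955 + 15.7331 = 69.096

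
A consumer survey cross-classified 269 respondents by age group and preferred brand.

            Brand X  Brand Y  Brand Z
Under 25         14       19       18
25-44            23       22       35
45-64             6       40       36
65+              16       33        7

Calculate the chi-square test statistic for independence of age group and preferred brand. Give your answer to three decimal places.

31.869

Row totals: 51, 80, 82, 56. Column totals: 59, 114, 96. Grand total N = 269.
Expected counts (row total × column total / N):
  Under 25, Brand X: 51×59/269 = 11.1859
  Under 25, Brand Y: 51×114/269 = 21.6134
  Under 25, Brand Z: 51×96/269 = 18.2007
  25-44, Brand X: 80×59/269 = 17.5465
  25-44, Brand Y: 80×114/269 = 33.9033
  25-44, Brand Z: 80×96/269 = 28.5502
  45-64, Brand X: 82×59/269 = 17.9851
  45-64, Brand Y: 82×114/269 = 34.7509
  45-64, Brand Z: 82×96/269 = 29.2639
  65+, Brand X: 56×59/269 = 12.2825
  65+, Brand Y: 56×114/269 = 23.7323
  65+, Brand Z: 56×96/269 = 19.9851
Contributions (O − E)²/E:
  (14 − 11.1859)²/11.1859 = 0.7080
  (19 − 21.6134)²/21.6134 = 0.3160
  (18 − 18.2007)²/18.2007 = 0.0022
  (23 − 17.5465)²/17.5465 = 1.6950
  (22 − 33.9033)²/33.9033 = 4.1792
  (35 − 28.5502)²/28.5502 = 1.4571
  (6 − 17.9851)²/17.9851 = 7.9868
  (40 − 34.7509)²/34.7509 = 0.7929
  (36 − 29.2639)²/29.2639 = 1.5505
  (16 − 12.2825)²/12.2825 = 1.1252
  (33 − 23.7323)²/23.7323 = 3.6191
  (7 − 19.9851)²/19.9851 = 8.4369
χ² = 0.7080 + 0.3160 + 0.0022 + 1.6950 + 4.1792 + 1.4571 + 7.9868 + 0.7929 + 1.5505 + 1.1252 + 3.6191 + 8.4369 = 31.869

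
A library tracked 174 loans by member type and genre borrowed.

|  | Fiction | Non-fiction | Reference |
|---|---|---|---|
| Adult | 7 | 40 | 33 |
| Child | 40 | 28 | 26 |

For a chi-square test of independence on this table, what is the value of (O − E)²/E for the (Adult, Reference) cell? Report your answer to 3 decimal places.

1.272

Row total (Adult) = 80; column total (Reference) = 59; N = 174.
Expected count E = 80 × 59 / 174 = 27.1264.
Contribution = (O − E)²/E = (33 − 27.1264)² / 27.1264 = 1.272.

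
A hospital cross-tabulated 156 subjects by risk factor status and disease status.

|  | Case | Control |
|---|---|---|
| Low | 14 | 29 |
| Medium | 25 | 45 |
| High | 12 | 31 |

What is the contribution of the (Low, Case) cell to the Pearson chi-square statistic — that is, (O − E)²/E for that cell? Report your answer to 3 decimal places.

Row total (Low) = 43; column total (Case) = 51; N = 156.
Expected count E = 43 × 51 / 156 = 14.0577.
Contribution = (O − E)²/E = (14 − 14.0577)² / 14.0577 = 0.000.

0.000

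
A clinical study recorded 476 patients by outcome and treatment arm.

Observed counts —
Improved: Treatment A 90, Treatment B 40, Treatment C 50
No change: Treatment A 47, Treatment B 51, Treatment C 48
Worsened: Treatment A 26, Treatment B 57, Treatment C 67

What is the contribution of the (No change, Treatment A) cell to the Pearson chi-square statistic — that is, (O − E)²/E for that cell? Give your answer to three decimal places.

0.180

Row total (No change) = 146; column total (Treatment A) = 163; N = 476.
Expected count E = 146 × 163 / 476 = 49.9958.
Contribution = (O − E)²/E = (47 − 49.9958)² / 49.9958 = 0.180.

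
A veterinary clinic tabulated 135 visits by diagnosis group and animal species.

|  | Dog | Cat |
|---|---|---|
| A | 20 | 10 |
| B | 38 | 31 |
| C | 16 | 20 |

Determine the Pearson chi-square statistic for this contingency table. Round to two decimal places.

Row totals: 30, 69, 36. Column totals: 74, 61. Grand total N = 135.
Expected counts (row total × column total / N):
  A, Dog: 30×74/135 = 16.444
  A, Cat: 30×61/135 = 13.556
  B, Dog: 69×74/135 = 37.822
  B, Cat: 69×61/135 = 31.178
  C, Dog: 36×74/135 = 19.733
  C, Cat: 36×61/135 = 16.267
Contributions (O − E)²/E:
  (20 − 16.444)²/16.444 = 0.7690
  (10 − 13.556)²/13.556 = 0.9328
  (38 − 37.822)²/37.822 = 0.0008
  (31 − 31.178)²/31.178 = 0.0010
  (16 − 19.733)²/19.733 = 0.7062
  (20 − 16.267)²/16.267 = 0.8567
χ² = 0.7690 + 0.9328 + 0.0008 + 0.0010 + 0.7062 + 0.8567 = 3.27

3.27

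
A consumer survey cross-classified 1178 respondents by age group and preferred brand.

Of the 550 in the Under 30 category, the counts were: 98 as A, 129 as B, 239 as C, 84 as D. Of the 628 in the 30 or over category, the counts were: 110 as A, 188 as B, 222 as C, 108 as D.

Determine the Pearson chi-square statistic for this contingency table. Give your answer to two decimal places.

10.18

Row totals: 550, 628. Column totals: 208, 317, 461, 192. Grand total N = 1178.
Expected counts (row total × column total / N):
  Under 30, A: 550×208/1178 = 97.114
  Under 30, B: 550×317/1178 = 148.005
  Under 30, C: 550×461/1178 = 215.238
  Under 30, D: 550×192/1178 = 89.643
  30 or over, A: 628×208/1178 = 110.886
  30 or over, B: 628×317/1178 = 168.995
  30 or over, C: 628×461/1178 = 245.762
  30 or over, D: 628×192/1178 = 102.357
Contributions (O − E)²/E:
  (98 − 97.114)²/97.114 = 0.0081
  (129 − 148.005)²/148.005 = 2.4404
  (239 − 215.238)²/215.238 = 2.6233
  (84 − 89.643)²/89.643 = 0.3552
  (110 − 110.886)²/110.886 = 0.0071
  (188 − 168.995)²/168.995 = 2.1373
  (222 − 245.762)²/245.762 = 2.2975
  (108 − 102.357)²/102.357 = 0.3111
χ² = 0.0081 + 2.4404 + 2.6233 + 0.3552 + 0.0071 + 2.1373 + 2.2975 + 0.3111 = 10.18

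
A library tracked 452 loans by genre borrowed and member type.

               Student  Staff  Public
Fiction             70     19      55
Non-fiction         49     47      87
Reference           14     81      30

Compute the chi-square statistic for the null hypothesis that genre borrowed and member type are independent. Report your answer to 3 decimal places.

Row totals: 144, 183, 125. Column totals: 133, 147, 172. Grand total N = 452.
Expected counts (row total × column total / N):
  Fiction, Student: 144×133/452 = 42.3717
  Fiction, Staff: 144×147/452 = 46.8319
  Fiction, Public: 144×172/452 = 54.7965
  Non-fiction, Student: 183×133/452 = 53.8473
  Non-fiction, Staff: 183×147/452 = 59.5155
  Non-fiction, Public: 183×172/452 = 69.6372
  Reference, Student: 125×133/452 = 36.7810
  Reference, Staff: 125×147/452 = 40.6527
  Reference, Public: 125×172/452 = 47.5664
Contributions (O − E)²/E:
  (70 − 42.3717)²/42.3717 = 18.0149
  (19 − 46.8319)²/46.8319 = 16.5403
  (55 − 54.7965)²/54.7965 = 0.0008
  (49 − 53.8473)²/53.8473 = 0.4364
  (47 − 59.5155)²/59.5155 = 2.6319
  (87 − 69.6372)²/69.6372 = 4.3291
  (14 − 36.7810)²/36.7810 = 14.1098
  (81 − 40.6527)²/40.6527 = 40.0442
  (30 − 47.5664)²/47.5664 = 6.4873
χ² = 18.0149 + 16.5403 + 0.0008 + 0.4364 + 2.6319 + 4.3291 + 14.1098 + 40.0442 + 6.4873 = 102.595

102.595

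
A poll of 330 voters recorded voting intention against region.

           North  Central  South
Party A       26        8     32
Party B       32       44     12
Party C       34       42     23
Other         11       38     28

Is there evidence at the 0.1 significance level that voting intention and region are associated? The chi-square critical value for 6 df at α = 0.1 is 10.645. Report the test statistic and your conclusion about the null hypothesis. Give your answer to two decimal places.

Row totals: 66, 88, 99, 77. Column totals: 103, 132, 95. Grand total N = 330.
Expected counts (row total × column total / N):
  Party A, North: 66×103/330 = 20.6000
  Party A, Central: 66×132/330 = 26.4000
  Party A, South: 66×95/330 = 19.0000
  Party B, North: 88×103/330 = 27.4667
  Party B, Central: 88×132/330 = 35.2000
  Party B, South: 88×95/330 = 25.3333
  Party C, North: 99×103/330 = 30.9000
  Party C, Central: 99×132/330 = 39.6000
  Party C, South: 99×95/330 = 28.5000
  Other, North: 77×103/330 = 24.0333
  Other, Central: 77×132/330 = 30.8000
  Other, South: 77×95/330 = 22.1667
Contributions (O − E)²/E:
  (26 − 20.6000)²/20.6000 = 1.4155
  (8 − 26.4000)²/26.4000 = 12.8242
  (32 − 19.0000)²/19.0000 = 8.8947
  (32 − 27.4667)²/27.4667 = 0.7482
  (44 − 35.2000)²/35.2000 = 2.2000
  (12 − 25.3333)²/25.3333 = 7.0175
  (34 − 30.9000)²/30.9000 = 0.3110
  (42 − 39.6000)²/39.6000 = 0.1455
  (23 − 28.5000)²/28.5000 = 1.0614
  (11 − 24.0333)²/24.0333 = 7.0680
  (38 − 30.8000)²/30.8000 = 1.6831
  (28 − 22.1667)²/22.1667 = 1.5351
χ² = 1.4155 + 12.8242 + 8.8947 + 0.7482 + 2.2000 + 7.0175 + 0.3110 + 0.1455 + 1.0614 + 7.0680 + 1.6831 + 1.5351 = 44.90
df = (4−1)(3−1) = 6. Since 44.90 > 10.645, reject the null hypothesis of independence at α = 0.1.

44.90; reject H₀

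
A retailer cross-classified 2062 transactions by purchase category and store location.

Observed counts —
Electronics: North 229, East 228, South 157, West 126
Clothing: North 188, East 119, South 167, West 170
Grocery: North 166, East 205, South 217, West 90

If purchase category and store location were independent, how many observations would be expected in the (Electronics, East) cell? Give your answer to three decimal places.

198.099

Row total (Electronics) = 740; column total (East) = 552; grand total N = 2062.
Expected count = (row total × column total) / N = 740 × 552 / 2062 = 198.099.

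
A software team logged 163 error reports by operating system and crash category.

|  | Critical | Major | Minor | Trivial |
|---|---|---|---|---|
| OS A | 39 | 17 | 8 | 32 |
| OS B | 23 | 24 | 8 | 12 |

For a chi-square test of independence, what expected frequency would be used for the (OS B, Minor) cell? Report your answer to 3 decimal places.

Row total (OS B) = 67; column total (Minor) = 16; grand total N = 163.
Expected count = (row total × column total) / N = 67 × 16 / 163 = 6.577.

6.577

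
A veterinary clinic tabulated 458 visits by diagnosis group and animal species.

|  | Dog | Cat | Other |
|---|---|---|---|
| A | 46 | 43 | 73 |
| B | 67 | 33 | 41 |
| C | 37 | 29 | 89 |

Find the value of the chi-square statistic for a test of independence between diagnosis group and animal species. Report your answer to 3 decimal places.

Row totals: 162, 141, 155. Column totals: 150, 105, 203. Grand total N = 458.
Expected counts (row total × column total / N):
  A, Dog: 162×150/458 = 53.05677
  A, Cat: 162×105/458 = 37.13974
  A, Other: 162×203/458 = 71.80349
  B, Dog: 141×150/458 = 46.17904
  B, Cat: 141×105/458 = 32.32533
  B, Other: 141×203/458 = 62.49563
  C, Dog: 155×150/458 = 50.76419
  C, Cat: 155×105/458 = 35.53493
  C, Other: 155×203/458 = 68.70087
Contributions (O − E)²/E:
  (46 − 53.05677)²/53.05677 = 0.9386
  (43 − 37.13974)²/37.13974 = 0.9247
  (73 − 71.80349)²/71.80349 = 0.0199
  (67 − 46.17904)²/46.17904 = 9.3876
  (33 − 32.32533)²/32.32533 = 0.0141
  (41 − 62.49563)²/62.49563 = 7.3935
  (37 − 50.76419)²/50.76419 = 3.7320
  (29 − 35.53493)²/35.53493 = 1.2018
  (89 − 68.70087)²/68.70087 = 5.9978
χ² = 0.9386 + 0.9247 + 0.0199 + 9.3876 + 0.0141 + 7.3935 + 3.7320 + 1.2018 + 5.9978 = 29.610

29.610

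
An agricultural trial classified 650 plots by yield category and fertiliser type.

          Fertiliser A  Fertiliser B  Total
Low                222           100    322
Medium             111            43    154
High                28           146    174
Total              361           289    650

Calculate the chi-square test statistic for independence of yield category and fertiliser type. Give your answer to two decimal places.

150.14

Grand total N = 650.
Expected counts (row total × column total / N):
  Low, Fertiliser A: 322×361/650 = 178.83385
  Low, Fertiliser B: 322×289/650 = 143.16615
  Medium, Fertiliser A: 154×361/650 = 85.52923
  Medium, Fertiliser B: 154×289/650 = 68.47077
  High, Fertiliser A: 174×361/650 = 96.63692
  High, Fertiliser B: 174×289/650 = 77.36308
Contributions (O − E)²/E:
  (222 − 178.83385)²/178.83385 = 10.4193
  (100 − 143.16615)²/143.16615 = 13.0151
  (111 − 85.52923)²/85.52923 = 7.5852
  (43 − 68.47077)²/68.47077 = 9.4750
  (28 − 96.63692)²/96.63692 = 48.7498
  (146 − 77.36308)²/77.36308 = 60.8950
χ² = 10.4193 + 13.0151 + 7.5852 + 9.4750 + 48.7498 + 60.8950 = 150.14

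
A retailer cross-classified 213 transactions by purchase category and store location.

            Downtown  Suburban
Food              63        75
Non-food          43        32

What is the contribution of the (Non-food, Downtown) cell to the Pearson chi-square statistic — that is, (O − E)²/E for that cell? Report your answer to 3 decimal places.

Row total (Non-food) = 75; column total (Downtown) = 106; N = 213.
Expected count E = 75 × 106 / 213 = 37.3239.
Contribution = (O − E)²/E = (43 − 37.3239)² / 37.3239 = 0.863.

0.863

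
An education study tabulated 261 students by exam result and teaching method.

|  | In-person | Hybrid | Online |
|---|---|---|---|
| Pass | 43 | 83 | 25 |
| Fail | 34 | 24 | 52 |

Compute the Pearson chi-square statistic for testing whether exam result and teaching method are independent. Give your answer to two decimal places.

Row totals: 151, 110. Column totals: 77, 107, 77. Grand total N = 261.
Expected counts (row total × column total / N):
  Pass, In-person: 151×77/261 = 44.5479
  Pass, Hybrid: 151×107/261 = 61.9042
  Pass, Online: 151×77/261 = 44.5479
  Fail, In-person: 110×77/261 = 32.4521
  Fail, Hybrid: 110×107/261 = 45.0958
  Fail, Online: 110×77/261 = 32.4521
Contributions (O − E)²/E:
  (43 − 44.5479)²/44.5479 = 0.0538
  (83 − 61.9042)²/61.9042 = 7.1891
  (25 − 44.5479)²/44.5479 = 8.5777
  (34 − 32.4521)²/32.4521 = 0.0738
  (24 − 45.0958)²/45.0958 = 9.8686
  (52 − 32.4521)²/32.4521 = 11.7749
χ² = 0.0538 + 7.1891 + 8.5777 + 0.0738 + 9.8686 + 11.7749 = 37.54

37.54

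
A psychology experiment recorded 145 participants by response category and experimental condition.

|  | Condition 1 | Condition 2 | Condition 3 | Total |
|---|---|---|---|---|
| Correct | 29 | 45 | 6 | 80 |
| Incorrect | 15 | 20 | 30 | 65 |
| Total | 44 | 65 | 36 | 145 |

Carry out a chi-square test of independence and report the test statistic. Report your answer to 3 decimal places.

28.827

Grand total N = 145.
Expected counts (row total × column total / N):
  Correct, Condition 1: 80×44/145 = 24.2759
  Correct, Condition 2: 80×65/145 = 35.8621
  Correct, Condition 3: 80×36/145 = 19.8621
  Incorrect, Condition 1: 65×44/145 = 19.7241
  Incorrect, Condition 2: 65×65/145 = 29.1379
  Incorrect, Condition 3: 65×36/145 = 16.1379
Contributions (O − E)²/E:
  (29 − 24.2759)²/24.2759 = 0.9193
  (45 − 35.8621)²/35.8621 = 2.3284
  (6 − 19.8621)²/19.8621 = 9.6746
  (15 − 19.7241)²/19.7241 = 1.1315
  (20 − 29.1379)²/29.1379 = 2.8657
  (30 − 16.1379)²/16.1379 = 11.9072
χ² = 0.9193 + 2.3284 + 9.6746 + 1.1315 + 2.8657 + 11.9072 = 28.827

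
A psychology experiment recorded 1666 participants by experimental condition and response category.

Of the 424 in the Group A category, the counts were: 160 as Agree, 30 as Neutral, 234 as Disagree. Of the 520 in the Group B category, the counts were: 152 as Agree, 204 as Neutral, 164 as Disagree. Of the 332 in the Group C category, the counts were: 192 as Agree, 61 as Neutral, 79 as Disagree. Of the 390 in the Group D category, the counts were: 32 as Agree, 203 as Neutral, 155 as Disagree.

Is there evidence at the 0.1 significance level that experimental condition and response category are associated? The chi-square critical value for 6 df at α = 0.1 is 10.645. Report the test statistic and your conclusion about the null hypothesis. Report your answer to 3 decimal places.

367.581; reject H₀

Row totals: 424, 520, 332, 390. Column totals: 536, 498, 632. Grand total N = 1666.
Expected counts (row total × column total / N):
  Group A, Agree: 424×536/1666 = 136.41297
  Group A, Neutral: 424×498/1666 = 126.74190
  Group A, Disagree: 424×632/1666 = 160.84514
  Group B, Agree: 520×536/1666 = 167.29892
  Group B, Neutral: 520×498/1666 = 155.43818
  Group B, Disagree: 520×632/1666 = 197.26291
  Group C, Agree: 332×536/1666 = 106.81393
  Group C, Neutral: 332×498/1666 = 99.24130
  Group C, Disagree: 332×632/1666 = 125.94478
  Group D, Agree: 390×536/1666 = 125.47419
  Group D, Neutral: 390×498/1666 = 116.57863
  Group D, Disagree: 390×632/1666 = 147.94718
Contributions (O − E)²/E:
  (160 − 136.41297)²/136.41297 = 4.0784
  (30 − 126.74190)²/126.74190 = 73.8429
  (234 − 160.84514)²/160.84514 = 33.2720
  (152 − 167.29892)²/167.29892 = 1.3990
  (204 − 155.43818)²/155.43818 = 15.1716
  (164 − 197.26291)²/197.26291 = 5.6089
  (192 − 106.81393)²/106.81393 = 67.9375
  (61 − 99.24130)²/99.24130 = 14.7358
  (79 − 125.94478)²/125.94478 = 17.4982
  (32 − 125.47419)²/125.47419 = 69.6352
  (203 − 116.57863)²/116.57863 = 64.0654
  (155 − 147.94718)²/147.94718 = 0.3362
χ² = 4.0784 + 73.8429 + 33.2720 + 1.3990 + 15.1716 + 5.6089 + 67.9375 + 14.7358 + 17.4982 + 69.6352 + 64.0654 + 0.3362 = 367.581
df = (4−1)(3−1) = 6. Since 367.581 > 10.645, reject the null hypothesis of independence at α = 0.1.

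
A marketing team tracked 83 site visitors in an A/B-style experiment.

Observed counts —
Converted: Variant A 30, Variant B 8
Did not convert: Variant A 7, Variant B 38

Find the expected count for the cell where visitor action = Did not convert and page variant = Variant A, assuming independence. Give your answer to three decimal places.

Row total (Did not convert) = 45; column total (Variant A) = 37; grand total N = 83.
Expected count = (row total × column total) / N = 45 × 37 / 83 = 20.060.

20.060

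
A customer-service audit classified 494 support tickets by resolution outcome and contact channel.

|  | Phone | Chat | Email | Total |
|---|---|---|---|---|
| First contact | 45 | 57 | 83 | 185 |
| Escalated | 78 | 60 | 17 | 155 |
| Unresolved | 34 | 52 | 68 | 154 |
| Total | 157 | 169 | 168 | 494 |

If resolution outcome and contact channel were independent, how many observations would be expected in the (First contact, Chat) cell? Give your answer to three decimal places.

Row total (First contact) = 185; column total (Chat) = 169; grand total N = 494.
Expected count = (row total × column total) / N = 185 × 169 / 494 = 63.289.

63.289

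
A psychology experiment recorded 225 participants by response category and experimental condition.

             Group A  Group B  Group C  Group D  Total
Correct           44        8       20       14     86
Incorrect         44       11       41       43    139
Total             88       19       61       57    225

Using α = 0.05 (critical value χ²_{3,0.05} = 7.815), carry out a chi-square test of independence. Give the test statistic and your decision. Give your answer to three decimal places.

10.559; reject H₀

Grand total N = 225.
Expected counts (row total × column total / N):
  Correct, Group A: 86×88/225 = 33.6356
  Correct, Group B: 86×19/225 = 7.2622
  Correct, Group C: 86×61/225 = 23.3156
  Correct, Group D: 86×57/225 = 21.7867
  Incorrect, Group A: 139×88/225 = 54.3644
  Incorrect, Group B: 139×19/225 = 11.7378
  Incorrect, Group C: 139×61/225 = 37.6844
  Incorrect, Group D: 139×57/225 = 35.2133
Contributions (O − E)²/E:
  (44 − 33.6356)²/33.6356 = 3.1937
  (8 − 7.2622)²/7.2622 = 0.0750
  (20 − 23.3156)²/23.3156 = 0.4715
  (14 − 21.7867)²/21.7867 = 2.7830
  (44 − 54.3644)²/54.3644 = 1.9759
  (11 − 11.7378)²/11.7378 = 0.0464
  (41 − 37.6844)²/37.6844 = 0.2917
  (43 − 35.2133)²/35.2133 = 1.7219
χ² = 3.1937 + 0.0750 + 0.4715 + 2.7830 + 1.9759 + 0.0464 + 0.2917 + 1.7219 = 10.559
df = (2−1)(4−1) = 3. Since 10.559 > 7.815, reject the null hypothesis of independence at α = 0.05.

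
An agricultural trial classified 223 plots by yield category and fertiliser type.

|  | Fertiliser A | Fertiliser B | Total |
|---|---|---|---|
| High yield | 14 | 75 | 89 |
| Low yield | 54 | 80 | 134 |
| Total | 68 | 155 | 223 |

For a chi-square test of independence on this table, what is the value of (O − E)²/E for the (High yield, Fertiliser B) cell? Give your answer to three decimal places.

Row total (High yield) = 89; column total (Fertiliser B) = 155; N = 223.
Expected count E = 89 × 155 / 223 = 61.8610.
Contribution = (O − E)²/E = (75 − 61.8610)² / 61.8610 = 2.791.

2.791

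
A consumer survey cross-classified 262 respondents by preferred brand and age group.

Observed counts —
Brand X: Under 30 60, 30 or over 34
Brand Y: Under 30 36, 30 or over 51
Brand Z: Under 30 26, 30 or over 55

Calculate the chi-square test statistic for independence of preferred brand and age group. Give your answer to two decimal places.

19.01

Row totals: 94, 87, 81. Column totals: 122, 140. Grand total N = 262.
Expected counts (row total × column total / N):
  Brand X, Under 30: 94×122/262 = 43.771
  Brand X, 30 or over: 94×140/262 = 50.229
  Brand Y, Under 30: 87×122/262 = 40.511
  Brand Y, 30 or over: 87×140/262 = 46.489
  Brand Z, Under 30: 81×122/262 = 37.718
  Brand Z, 30 or over: 81×140/262 = 43.282
Contributions (O − E)²/E:
  (60 − 43.771)²/43.771 = 6.0172
  (34 − 50.229)²/50.229 = 5.2436
  (36 − 40.511)²/40.511 = 0.5023
  (51 − 46.489)²/46.489 = 0.4377
  (26 − 37.718)²/37.718 = 3.6405
  (55 − 43.282)²/43.282 = 3.1725
χ² = 6.0172 + 5.2436 + 0.5023 + 0.4377 + 3.6405 + 3.1725 = 19.01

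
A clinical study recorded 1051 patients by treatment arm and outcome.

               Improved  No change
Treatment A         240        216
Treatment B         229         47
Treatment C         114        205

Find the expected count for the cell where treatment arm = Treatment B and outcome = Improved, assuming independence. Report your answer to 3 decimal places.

Row total (Treatment B) = 276; column total (Improved) = 583; grand total N = 1051.
Expected count = (row total × column total) / N = 276 × 583 / 1051 = 153.100.

153.100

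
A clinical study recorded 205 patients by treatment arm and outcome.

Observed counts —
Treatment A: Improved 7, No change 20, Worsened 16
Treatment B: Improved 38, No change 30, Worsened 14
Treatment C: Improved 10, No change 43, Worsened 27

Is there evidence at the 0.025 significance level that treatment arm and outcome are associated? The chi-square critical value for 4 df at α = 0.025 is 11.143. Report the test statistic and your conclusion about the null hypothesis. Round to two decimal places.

27.97; reject H₀

Row totals: 43, 82, 80. Column totals: 55, 93, 57. Grand total N = 205.
Expected counts (row total × column total / N):
  Treatment A, Improved: 43×55/205 = 11.537
  Treatment A, No change: 43×93/205 = 19.507
  Treatment A, Worsened: 43×57/205 = 11.956
  Treatment B, Improved: 82×55/205 = 22.000
  Treatment B, No change: 82×93/205 = 37.200
  Treatment B, Worsened: 82×57/205 = 22.800
  Treatment C, Improved: 80×55/205 = 21.463
  Treatment C, No change: 80×93/205 = 36.293
  Treatment C, Worsened: 80×57/205 = 22.244
Contributions (O − E)²/E:
  (7 − 11.537)²/11.537 = 1.7842
  (20 − 19.507)²/19.507 = 0.0125
  (16 − 11.956)²/11.956 = 1.3678
  (38 − 22.000)²/22.000 = 11.6364
  (30 − 37.200)²/37.200 = 1.3935
  (14 − 22.800)²/22.800 = 3.3965
  (10 − 21.463)²/21.463 = 6.1222
  (43 − 36.293)²/36.293 = 1.2395
  (27 − 22.244)²/22.244 = 1.0169
χ² = 1.7842 + 0.0125 + 1.3678 + 11.6364 + 1.3935 + 3.3965 + 6.1222 + 1.2395 + 1.0169 = 27.97
df = (3−1)(3−1) = 4. Since 27.97 > 11.143, reject the null hypothesis of independence at α = 0.025.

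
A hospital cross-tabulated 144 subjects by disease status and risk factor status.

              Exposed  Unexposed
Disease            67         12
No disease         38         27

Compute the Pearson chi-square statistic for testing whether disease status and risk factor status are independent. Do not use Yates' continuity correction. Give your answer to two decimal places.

12.54

Row totals: 79, 65. Column totals: 105, 39. Grand total N = 144.
Expected counts (row total × column total / N):
  Disease, Exposed: 79×105/144 = 57.6042
  Disease, Unexposed: 79×39/144 = 21.3958
  No disease, Exposed: 65×105/144 = 47.3958
  No disease, Unexposed: 65×39/144 = 17.6042
Contributions (O − E)²/E:
  (67 − 57.6042)²/57.6042 = 1.5325
  (12 − 21.3958)²/21.3958 = 4.1261
  (38 − 47.3958)²/47.3958 = 1.8626
  (27 − 17.6042)²/17.6042 = 5.0148
χ² = 1.5325 + 4.1261 + 1.8626 + 5.0148 = 12.54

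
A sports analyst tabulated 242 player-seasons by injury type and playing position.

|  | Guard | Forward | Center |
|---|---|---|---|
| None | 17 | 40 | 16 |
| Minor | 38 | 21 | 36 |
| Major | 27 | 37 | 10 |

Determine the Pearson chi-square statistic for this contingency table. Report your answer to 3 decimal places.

Row totals: 73, 95, 74. Column totals: 82, 98, 62. Grand total N = 242.
Expected counts (row total × column total / N):
  None, Guard: 73×82/242 = 24.7355
  None, Forward: 73×98/242 = 29.5620
  None, Center: 73×62/242 = 18.7025
  Minor, Guard: 95×82/242 = 32.1901
  Minor, Forward: 95×98/242 = 38.4711
  Minor, Center: 95×62/242 = 24.3388
  Major, Guard: 74×82/242 = 25.0744
  Major, Forward: 74×98/242 = 29.9669
  Major, Center: 74×62/242 = 18.9587
Contributions (O − E)²/E:
  (17 − 24.7355)²/24.7355 = 2.4191
  (40 − 29.5620)²/29.5620 = 3.6855
  (16 − 18.7025)²/18.7025 = 0.3905
  (38 − 32.1901)²/32.1901 = 1.0486
  (21 − 38.4711)²/38.4711 = 7.9343
  (36 − 24.3388)²/24.3388 = 5.5871
  (27 − 25.0744)²/25.0744 = 0.1479
  (37 − 29.9669)²/29.9669 = 1.6506
  (10 − 18.9587)²/18.9587 = 4.2333
χ² = 2.4191 + 3.6855 + 0.3905 + 1.0486 + 7.9343 + 5.5871 + 0.1479 + 1.6506 + 4.2333 = 27.097

27.097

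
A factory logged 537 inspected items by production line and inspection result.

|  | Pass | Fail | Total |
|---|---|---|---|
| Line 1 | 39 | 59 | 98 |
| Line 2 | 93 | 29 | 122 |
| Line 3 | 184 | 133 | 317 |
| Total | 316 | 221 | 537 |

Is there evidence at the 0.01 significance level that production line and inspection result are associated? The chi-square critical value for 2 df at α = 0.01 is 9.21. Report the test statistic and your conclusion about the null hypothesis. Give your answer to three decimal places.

Grand total N = 537.
Expected counts (row total × column total / N):
  Line 1, Pass: 98×316/537 = 57.6685
  Line 1, Fail: 98×221/537 = 40.3315
  Line 2, Pass: 122×316/537 = 71.7914
  Line 2, Fail: 122×221/537 = 50.2086
  Line 3, Pass: 317×316/537 = 186.5400
  Line 3, Fail: 317×221/537 = 130.4600
Contributions (O − E)²/E:
  (39 − 57.6685)²/57.6685 = 6.0434
  (59 − 40.3315)²/40.3315 = 8.6412
  (93 − 71.7914)²/71.7914 = 6.2654
  (29 − 50.2086)²/50.2086 = 8.9587
  (184 − 186.5400)²/186.5400 = 0.0346
  (133 − 130.4600)²/130.4600 = 0.0495
χ² = 6.0434 + 8.6412 + 6.2654 + 8.9587 + 0.0346 + 0.0495 = 29.993
df = (3−1)(2−1) = 2. Since 29.993 > 9.21, reject the null hypothesis of independence at α = 0.01.

29.993; reject H₀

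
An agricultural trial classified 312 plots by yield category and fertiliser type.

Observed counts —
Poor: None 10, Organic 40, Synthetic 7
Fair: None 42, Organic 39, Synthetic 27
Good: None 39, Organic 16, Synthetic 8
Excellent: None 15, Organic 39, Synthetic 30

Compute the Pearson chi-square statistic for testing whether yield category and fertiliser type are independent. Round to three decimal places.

Row totals: 57, 108, 63, 84. Column totals: 106, 134, 72. Grand total N = 312.
Expected counts (row total × column total / N):
  Poor, None: 57×106/312 = 19.3654
  Poor, Organic: 57×134/312 = 24.4808
  Poor, Synthetic: 57×72/312 = 13.1538
  Fair, None: 108×106/312 = 36.6923
  Fair, Organic: 108×134/312 = 46.3846
  Fair, Synthetic: 108×72/312 = 24.9231
  Good, None: 63×106/312 = 21.4038
  Good, Organic: 63×134/312 = 27.0577
  Good, Synthetic: 63×72/312 = 14.5385
  Excellent, None: 84×106/312 = 28.5385
  Excellent, Organic: 84×134/312 = 36.0769
  Excellent, Synthetic: 84×72/312 = 19.3846
Contributions (O − E)²/E:
  (10 − 19.3654)²/19.3654 = 4.5292
  (40 − 24.4808)²/24.4808 = 9.8381
  (7 − 13.1538)²/13.1538 = 2.8790
  (42 − 36.6923)²/36.6923 = 0.7678
  (39 − 46.3846)²/46.3846 = 1.1757
  (27 − 24.9231)²/24.9231 = 0.1731
  (39 − 21.4038)²/21.4038 = 14.4659
  (16 − 27.0577)²/27.0577 = 4.5190
  (8 − 14.5385)²/14.5385 = 2.9406
  (15 − 28.5385)²/28.5385 = 6.4226
  (39 − 36.0769)²/36.0769 = 0.2368
  (30 − 19.3846)²/19.3846 = 5.8132
χ² = 4.5292 + 9.8381 + 2.8790 + 0.7678 + 1.1757 + 0.1731 + 14.4659 + 4.5190 + 2.9406 + 6.4226 + 0.2368 + 5.8132 = 53.761

53.761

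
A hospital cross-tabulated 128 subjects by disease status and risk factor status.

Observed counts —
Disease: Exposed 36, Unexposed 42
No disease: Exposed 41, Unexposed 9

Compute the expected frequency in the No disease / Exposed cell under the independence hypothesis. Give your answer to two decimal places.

Row total (No disease) = 50; column total (Exposed) = 77; grand total N = 128.
Expected count = (row total × column total) / N = 50 × 77 / 128 = 30.08.

30.08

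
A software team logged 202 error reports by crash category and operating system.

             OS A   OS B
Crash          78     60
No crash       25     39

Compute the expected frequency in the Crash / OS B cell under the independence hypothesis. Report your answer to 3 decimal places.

67.634

Row total (Crash) = 138; column total (OS B) = 99; grand total N = 202.
Expected count = (row total × column total) / N = 138 × 99 / 202 = 67.634.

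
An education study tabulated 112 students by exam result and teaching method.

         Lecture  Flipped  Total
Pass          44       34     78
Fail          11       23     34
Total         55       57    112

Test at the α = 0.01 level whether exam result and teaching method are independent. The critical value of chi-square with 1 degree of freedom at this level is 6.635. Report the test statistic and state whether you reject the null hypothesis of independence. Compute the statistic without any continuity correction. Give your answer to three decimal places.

5.483; fail to reject H₀

Grand total N = 112.
Expected counts (row total × column total / N):
  Pass, Lecture: 78×55/112 = 38.3036
  Pass, Flipped: 78×57/112 = 39.6964
  Fail, Lecture: 34×55/112 = 16.6964
  Fail, Flipped: 34×57/112 = 17.3036
Contributions (O − E)²/E:
  (44 − 38.3036)²/38.3036 = 0.8472
  (34 − 39.6964)²/39.6964 = 0.8174
  (11 − 16.6964)²/16.6964 = 1.9435
  (23 − 17.3036)²/17.3036 = 1.8753
χ² = 0.8472 + 0.8174 + 1.9435 + 1.8753 = 5.483
df = (2−1)(2−1) = 1. Since 5.483 < 6.635, fail to reject the null hypothesis of independence at α = 0.01.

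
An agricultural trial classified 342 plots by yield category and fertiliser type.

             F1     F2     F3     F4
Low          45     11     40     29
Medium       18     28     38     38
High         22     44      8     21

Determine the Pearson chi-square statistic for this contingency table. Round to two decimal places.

59.64

Row totals: 125, 122, 95. Column totals: 85, 83, 86, 88. Grand total N = 342.
Expected counts (row total × column total / N):
  Low, F1: 125×85/342 = 31.0673
  Low, F2: 125×83/342 = 30.3363
  Low, F3: 125×86/342 = 31.4327
  Low, F4: 125×88/342 = 32.1637
  Medium, F1: 122×85/342 = 30.3216
  Medium, F2: 122×83/342 = 29.6082
  Medium, F3: 122×86/342 = 30.6784
  Medium, F4: 122×88/342 = 31.3918
  High, F1: 95×85/342 = 23.6111
  High, F2: 95×83/342 = 23.0556
  High, F3: 95×86/342 = 23.8889
  High, F4: 95×88/342 = 24.4444
Contributions (O − E)²/E:
  (45 − 31.0673)²/31.0673 = 6.2484
  (11 − 30.3363)²/30.3363 = 12.3249
  (40 − 31.4327)²/31.4327 = 2.3351
  (29 − 32.1637)²/32.1637 = 0.3112
  (18 − 30.3216)²/30.3216 = 5.0071
  (28 − 29.6082)²/29.6082 = 0.0874
  (38 − 30.6784)²/30.6784 = 1.7473
  (38 − 31.3918)²/31.3918 = 1.3911
  (22 − 23.6111)²/23.6111 = 0.1099
  (44 − 23.0556)²/23.0556 = 19.0265
  (8 − 23.8889)²/23.8889 = 10.5680
  (21 − 24.4444)²/24.4444 = 0.4853
χ² = 6.2484 + 12.3249 + 2.3351 + 0.3112 + 5.0071 + 0.0874 + 1.7473 + 1.3911 + 0.1099 + 19.0265 + 10.5680 + 0.4853 = 59.64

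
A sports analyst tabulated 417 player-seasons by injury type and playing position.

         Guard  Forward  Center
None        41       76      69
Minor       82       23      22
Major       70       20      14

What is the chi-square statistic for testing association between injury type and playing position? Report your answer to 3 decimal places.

Row totals: 186, 127, 104. Column totals: 193, 119, 105. Grand total N = 417.
Expected counts (row total × column total / N):
  None, Guard: 186×193/417 = 86.0863
  None, Forward: 186×119/417 = 53.0791
  None, Center: 186×105/417 = 46.8345
  Minor, Guard: 127×193/417 = 58.7794
  Minor, Forward: 127×119/417 = 36.2422
  Minor, Center: 127×105/417 = 31.9784
  Major, Guard: 104×193/417 = 48.1343
  Major, Forward: 104×119/417 = 29.6787
  Major, Center: 104×105/417 = 26.1871
Contributions (O − E)²/E:
  (41 − 86.0863)²/86.0863 = 23.6132
  (76 − 53.0791)²/53.0791 = 9.8978
  (69 − 46.8345)²/46.8345 = 10.4903
  (82 − 58.7794)²/58.7794 = 9.1732
  (23 − 36.2422)²/36.2422 = 4.8384
  (22 − 31.9784)²/31.9784 = 3.1136
  (70 − 48.1343)²/48.1343 = 9.9328
  (20 − 29.6787)²/29.6787 = 3.1564
  (14 − 26.1871)²/26.1871 = 5.6717
χ² = 23.6132 + 9.8978 + 10.4903 + 9.1732 + 4.8384 + 3.1136 + 9.9328 + 3.1564 + 5.6717 = 79.887

79.887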